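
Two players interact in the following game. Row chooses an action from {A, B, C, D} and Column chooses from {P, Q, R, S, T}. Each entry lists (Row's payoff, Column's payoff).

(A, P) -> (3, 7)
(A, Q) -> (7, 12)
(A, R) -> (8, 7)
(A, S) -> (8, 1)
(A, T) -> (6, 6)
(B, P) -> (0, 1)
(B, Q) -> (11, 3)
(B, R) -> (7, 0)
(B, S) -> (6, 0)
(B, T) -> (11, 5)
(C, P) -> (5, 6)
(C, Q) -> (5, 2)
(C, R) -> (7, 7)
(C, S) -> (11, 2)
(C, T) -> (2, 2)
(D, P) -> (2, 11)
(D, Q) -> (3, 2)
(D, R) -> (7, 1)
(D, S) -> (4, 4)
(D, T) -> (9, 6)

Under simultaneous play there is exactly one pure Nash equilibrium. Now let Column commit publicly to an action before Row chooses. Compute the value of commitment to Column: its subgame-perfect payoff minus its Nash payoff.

Work backward from Row's decision.
- P → Row plays C (best of 3, 0, 5, 2); Column gets 6.
- Q → Row plays B (best of 7, 11, 5, 3); Column gets 3.
- R → Row plays A (best of 8, 7, 7, 7); Column gets 7.
- S → Row plays C (best of 8, 6, 11, 4); Column gets 2.
- T → Row plays B (best of 6, 11, 2, 9); Column gets 5.
Maximizing over 6, 3, 7, 2, 5, Column chooses R. Subgame-perfect outcome: (A, R) with payoffs (8, 7).
For the simultaneous game, intersect best replies.
Row's best replies: P→C; Q→B; R→A; S→C; T→B.
Column's best replies: A→Q; B→T; C→R; D→P.
The unique mutual best reply is (B, T), giving (11, 5).
Column's commitment gain: 7 − 5 = 2.

2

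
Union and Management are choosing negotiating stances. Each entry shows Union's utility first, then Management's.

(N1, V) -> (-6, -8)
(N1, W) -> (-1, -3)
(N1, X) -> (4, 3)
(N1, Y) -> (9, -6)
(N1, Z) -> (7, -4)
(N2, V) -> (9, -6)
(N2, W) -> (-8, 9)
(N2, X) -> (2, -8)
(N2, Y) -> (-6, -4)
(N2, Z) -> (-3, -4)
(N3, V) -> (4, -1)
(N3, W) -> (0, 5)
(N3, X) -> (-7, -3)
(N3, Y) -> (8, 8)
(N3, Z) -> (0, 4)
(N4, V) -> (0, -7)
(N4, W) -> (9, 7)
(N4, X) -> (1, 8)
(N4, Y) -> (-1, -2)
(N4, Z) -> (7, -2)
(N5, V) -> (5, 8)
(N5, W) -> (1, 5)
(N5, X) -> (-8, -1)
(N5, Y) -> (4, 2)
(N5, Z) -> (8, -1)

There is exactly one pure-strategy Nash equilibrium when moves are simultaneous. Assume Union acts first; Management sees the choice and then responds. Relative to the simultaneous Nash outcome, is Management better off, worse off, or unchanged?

better off

Solve by backward induction (Union leads).
- N1: BR = X, leader payoff 4.
- N2: BR = W, leader payoff -8.
- N3: BR = Y, leader payoff 8.
- N4: BR = X, leader payoff 1.
- N5: BR = V, leader payoff 5.
Union's induced payoffs are 4, -8, 8, 1, 5, so Union commits to N3. Subgame-perfect outcome: (N3, Y) with payoffs (8, 8).
For the simultaneous game, intersect best replies.
Union's best replies: V→N2; W→N4; X→N1; Y→N1; Z→N5.
Management's best replies: N1→X; N2→W; N3→Y; N4→X; N5→V.
Only (N1, X) has each player best-responding; Nash payoffs (4, 3).
Management earns 8 sequentially versus 3 at the Nash outcome: better off.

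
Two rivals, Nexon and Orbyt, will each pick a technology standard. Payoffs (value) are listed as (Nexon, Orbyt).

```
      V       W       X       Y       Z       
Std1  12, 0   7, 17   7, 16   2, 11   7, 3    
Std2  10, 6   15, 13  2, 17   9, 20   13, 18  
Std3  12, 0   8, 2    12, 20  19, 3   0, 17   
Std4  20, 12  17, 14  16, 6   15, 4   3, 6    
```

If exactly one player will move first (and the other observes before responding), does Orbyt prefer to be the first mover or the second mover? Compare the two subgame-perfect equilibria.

If Nexon leads: Orbyt's best replies are Std1→W, Std2→Y, Std3→X, Std4→W; Nexon's induced payoffs 7, 9, 12, 17; outcome (Std4, W), payoffs (17, 14).
If Orbyt leads: Nexon's best replies are V→Std4, W→Std4, X→Std4, Y→Std3, Z→Std2; Orbyt's induced payoffs 12, 14, 6, 3, 18; outcome (Std2, Z), payoffs (13, 18).
Orbyt gets 18 moving first and 14 moving second, so Orbyt prefers to move first.

first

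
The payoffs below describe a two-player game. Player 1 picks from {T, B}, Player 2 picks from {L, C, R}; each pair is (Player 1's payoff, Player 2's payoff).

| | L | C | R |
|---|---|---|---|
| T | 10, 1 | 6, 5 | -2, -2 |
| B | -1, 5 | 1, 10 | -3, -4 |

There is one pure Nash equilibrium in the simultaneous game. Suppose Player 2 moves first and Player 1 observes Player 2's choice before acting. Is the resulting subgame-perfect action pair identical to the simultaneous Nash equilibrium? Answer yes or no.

yes

Backward induction with Player 2 moving first.
- L: Player 1 compares 10, -1 and picks T; Player 2 would get 1.
- C: Player 1 compares 6, 1 and picks T; Player 2 would get 5.
- R: Player 1 compares -2, -3 and picks T; Player 2 would get -2.
Player 2's induced payoffs are 1, 5, -2, so Player 2 commits to C. Subgame-perfect outcome: (T, C) with payoffs (6, 5).
Under simultaneous play:
Player 1's best replies: L→T; C→T; R→T.
Player 2's best replies: T→C; B→C.
The unique mutual best reply is (T, C), giving (6, 5).
Sequential outcome (T, C) coincides with the Nash profile (T, C).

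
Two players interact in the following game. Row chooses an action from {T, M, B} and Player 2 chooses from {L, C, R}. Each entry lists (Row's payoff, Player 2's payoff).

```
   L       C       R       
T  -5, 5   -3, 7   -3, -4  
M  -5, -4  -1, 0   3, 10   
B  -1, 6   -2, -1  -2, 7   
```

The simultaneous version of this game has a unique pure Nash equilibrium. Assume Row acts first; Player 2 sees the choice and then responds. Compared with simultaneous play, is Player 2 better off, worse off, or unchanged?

Work backward from Player 2's decision.
- T: Player 2 compares 5, 7, -4 and picks C; Row would get -3.
- M: Player 2 compares -4, 0, 10 and picks R; Row would get 3.
- B: Player 2 compares 6, -1, 7 and picks R; Row would get -2.
Row's induced payoffs are -3, 3, -2, so Row commits to M. Subgame-perfect outcome: (M, R) with payoffs (3, 10).
Under simultaneous play:
Row's best replies: L→B; C→M; R→M.
Player 2's best replies: T→C; M→R; B→R.
The unique mutual best reply is (M, R), giving (3, 10).
Player 2 earns 10 sequentially versus 10 at the Nash outcome: unchanged.

unchanged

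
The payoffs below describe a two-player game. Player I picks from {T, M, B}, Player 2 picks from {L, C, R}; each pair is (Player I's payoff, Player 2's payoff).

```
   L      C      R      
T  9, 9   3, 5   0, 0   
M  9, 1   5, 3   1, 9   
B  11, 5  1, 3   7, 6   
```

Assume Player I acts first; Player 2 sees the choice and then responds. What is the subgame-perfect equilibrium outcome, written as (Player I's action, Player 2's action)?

Backward induction with Player I moving first.
- T: Player 2 compares 9, 5, 0 and picks L; Player I would get 9.
- M: Player 2 compares 1, 3, 9 and picks R; Player I would get 1.
- B: Player 2 compares 5, 3, 6 and picks R; Player I would get 7.
Maximizing over 9, 1, 7, Player I chooses T. Subgame-perfect outcome: (T, L) with payoffs (9, 9).

(T, L)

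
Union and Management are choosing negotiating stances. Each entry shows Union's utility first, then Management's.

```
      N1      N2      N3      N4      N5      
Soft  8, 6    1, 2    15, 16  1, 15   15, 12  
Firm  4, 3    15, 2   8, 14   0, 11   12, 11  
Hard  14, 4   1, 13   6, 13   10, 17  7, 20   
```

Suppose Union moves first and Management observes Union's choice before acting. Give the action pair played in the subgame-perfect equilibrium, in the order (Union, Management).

Backward induction with Union moving first.
- Soft → Management plays N3 (best of 6, 2, 16, 15, 12); Union gets 15.
- Firm → Management plays N3 (best of 3, 2, 14, 11, 11); Union gets 8.
- Hard → Management plays N5 (best of 4, 13, 13, 17, 20); Union gets 7.
Union's induced payoffs are 15, 8, 7, so Union commits to Soft. Subgame-perfect outcome: (Soft, N3) with payoffs (15, 16).

(Soft, N3)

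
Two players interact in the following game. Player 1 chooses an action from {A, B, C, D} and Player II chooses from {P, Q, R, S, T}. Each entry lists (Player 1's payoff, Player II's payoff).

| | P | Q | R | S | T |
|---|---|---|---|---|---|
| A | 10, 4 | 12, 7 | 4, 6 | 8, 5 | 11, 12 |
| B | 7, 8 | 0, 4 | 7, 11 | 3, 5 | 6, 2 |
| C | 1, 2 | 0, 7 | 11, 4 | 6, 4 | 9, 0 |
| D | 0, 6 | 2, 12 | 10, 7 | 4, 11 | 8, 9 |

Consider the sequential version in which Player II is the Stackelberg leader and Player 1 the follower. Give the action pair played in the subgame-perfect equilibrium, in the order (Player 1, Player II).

(A, T)

Backward induction with Player II moving first.
- P: BR = A, leader payoff 4.
- Q: BR = A, leader payoff 7.
- R: BR = C, leader payoff 4.
- S: BR = A, leader payoff 5.
- T: BR = A, leader payoff 12.
Among 4, 7, 4, 5, 12, the best is 12 at T. Subgame-perfect outcome: (A, T) with payoffs (11, 12).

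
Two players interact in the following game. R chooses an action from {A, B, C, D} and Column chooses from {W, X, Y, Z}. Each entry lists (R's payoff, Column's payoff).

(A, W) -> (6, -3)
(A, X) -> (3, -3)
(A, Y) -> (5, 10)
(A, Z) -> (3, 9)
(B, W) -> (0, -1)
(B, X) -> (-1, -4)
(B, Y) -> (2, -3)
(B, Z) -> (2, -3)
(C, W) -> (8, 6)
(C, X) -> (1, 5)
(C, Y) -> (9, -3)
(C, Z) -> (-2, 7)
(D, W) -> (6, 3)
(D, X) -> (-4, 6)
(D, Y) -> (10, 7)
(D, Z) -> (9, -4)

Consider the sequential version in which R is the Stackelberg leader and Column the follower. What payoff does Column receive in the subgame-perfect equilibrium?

7

Work backward from Column's decision.
- A → Column plays Y (best of -3, -3, 10, 9); R gets 5.
- B → Column plays W (best of -1, -4, -3, -3); R gets 0.
- C → Column plays Z (best of 6, 5, -3, 7); R gets -2.
- D → Column plays Y (best of 3, 6, 7, -4); R gets 10.
Among 5, 0, -2, 10, the best is 10 at D. Subgame-perfect outcome: (D, Y) with payoffs (10, 7).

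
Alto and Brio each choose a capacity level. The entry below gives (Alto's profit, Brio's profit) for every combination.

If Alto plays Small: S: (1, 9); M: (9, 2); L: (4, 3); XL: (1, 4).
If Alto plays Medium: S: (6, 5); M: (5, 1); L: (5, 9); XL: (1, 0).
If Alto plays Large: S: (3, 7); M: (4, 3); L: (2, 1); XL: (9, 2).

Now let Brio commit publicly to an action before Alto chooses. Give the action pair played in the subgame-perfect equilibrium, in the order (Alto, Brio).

(Medium, L)

Backward induction with Brio moving first.
- S: Alto compares 1, 6, 3 and picks Medium; Brio would get 5.
- M: Alto compares 9, 5, 4 and picks Small; Brio would get 2.
- L: Alto compares 4, 5, 2 and picks Medium; Brio would get 9.
- XL: Alto compares 1, 1, 9 and picks Large; Brio would get 2.
Brio's induced payoffs are 5, 2, 9, 2, so Brio commits to L. Subgame-perfect outcome: (Medium, L) with payoffs (5, 9).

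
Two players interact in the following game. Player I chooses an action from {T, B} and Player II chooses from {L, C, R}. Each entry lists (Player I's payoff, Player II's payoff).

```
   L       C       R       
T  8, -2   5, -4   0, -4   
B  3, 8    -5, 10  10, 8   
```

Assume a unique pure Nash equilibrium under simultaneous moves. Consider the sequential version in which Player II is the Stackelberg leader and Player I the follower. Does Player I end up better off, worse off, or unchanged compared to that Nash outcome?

Solve by backward induction (Player II leads).
- L → Player I plays T (best of 8, 3); Player II gets -2.
- C → Player I plays T (best of 5, -5); Player II gets -4.
- R → Player I plays B (best of 0, 10); Player II gets 8.
Player II's induced payoffs are -2, -4, 8, so Player II commits to R. Subgame-perfect outcome: (B, R) with payoffs (10, 8).
For the simultaneous game, intersect best replies.
Player I's best replies: L→T; C→T; R→B.
Player II's best replies: T→L; B→C.
The unique mutual best reply is (T, L), giving (8, -2).
Player I earns 10 sequentially versus 8 at the Nash outcome: better off.

better off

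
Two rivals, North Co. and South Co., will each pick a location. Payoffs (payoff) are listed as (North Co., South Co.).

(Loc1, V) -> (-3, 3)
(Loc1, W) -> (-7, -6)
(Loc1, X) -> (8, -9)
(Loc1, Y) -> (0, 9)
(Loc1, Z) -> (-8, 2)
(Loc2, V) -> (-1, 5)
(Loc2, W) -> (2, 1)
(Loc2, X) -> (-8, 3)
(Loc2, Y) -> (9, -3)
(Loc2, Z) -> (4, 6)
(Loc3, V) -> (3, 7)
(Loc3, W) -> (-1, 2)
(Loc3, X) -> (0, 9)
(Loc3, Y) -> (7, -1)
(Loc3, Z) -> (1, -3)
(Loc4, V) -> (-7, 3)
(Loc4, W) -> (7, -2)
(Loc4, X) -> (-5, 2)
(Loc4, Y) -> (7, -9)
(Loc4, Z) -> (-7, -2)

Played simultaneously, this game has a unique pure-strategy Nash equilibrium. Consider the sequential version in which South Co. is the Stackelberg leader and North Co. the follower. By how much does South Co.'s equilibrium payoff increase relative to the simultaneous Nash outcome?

1

Solve by backward induction (South Co. leads).
- V: BR = Loc3, leader payoff 7.
- W: BR = Loc4, leader payoff -2.
- X: BR = Loc1, leader payoff -9.
- Y: BR = Loc2, leader payoff -3.
- Z: BR = Loc2, leader payoff 6.
South Co.'s induced payoffs are 7, -2, -9, -3, 6, so South Co. commits to V. Subgame-perfect outcome: (Loc3, V) with payoffs (3, 7).
Now find the simultaneous Nash equilibrium.
North Co.'s best replies: V→Loc3; W→Loc4; X→Loc1; Y→Loc2; Z→Loc2.
South Co.'s best replies: Loc1→Y; Loc2→Z; Loc3→X; Loc4→V.
Only (Loc2, Z) has each player best-responding; Nash payoffs (4, 6).
South Co.'s commitment gain: 7 − 6 = 1.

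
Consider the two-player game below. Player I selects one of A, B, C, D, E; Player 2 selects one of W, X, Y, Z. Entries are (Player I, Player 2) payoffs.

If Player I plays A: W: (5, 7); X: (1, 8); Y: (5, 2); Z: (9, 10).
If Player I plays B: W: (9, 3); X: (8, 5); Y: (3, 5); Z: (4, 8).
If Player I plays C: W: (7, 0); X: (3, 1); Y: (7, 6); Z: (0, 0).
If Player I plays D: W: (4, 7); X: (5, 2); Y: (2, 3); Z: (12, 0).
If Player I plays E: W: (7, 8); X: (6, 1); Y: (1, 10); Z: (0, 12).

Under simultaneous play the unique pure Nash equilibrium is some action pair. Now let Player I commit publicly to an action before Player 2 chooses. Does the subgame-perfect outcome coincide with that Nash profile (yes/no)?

no

Solve by backward induction (Player I leads).
- A → Player 2 plays Z (best of 7, 8, 2, 10); Player I gets 9.
- B → Player 2 plays Z (best of 3, 5, 5, 8); Player I gets 4.
- C → Player 2 plays Y (best of 0, 1, 6, 0); Player I gets 7.
- D → Player 2 plays W (best of 7, 2, 3, 0); Player I gets 4.
- E → Player 2 plays Z (best of 8, 1, 10, 12); Player I gets 0.
Player I's induced payoffs are 9, 4, 7, 4, 0, so Player I commits to A. Subgame-perfect outcome: (A, Z) with payoffs (9, 10).
Under simultaneous play:
Player I's best replies: W→B; X→B; Y→C; Z→D.
Player 2's best replies: A→Z; B→Z; C→Y; D→W; E→Z.
Only (C, Y) has each player best-responding; Nash payoffs (7, 6).
Sequential outcome (A, Z) differs from the Nash profile (C, Y).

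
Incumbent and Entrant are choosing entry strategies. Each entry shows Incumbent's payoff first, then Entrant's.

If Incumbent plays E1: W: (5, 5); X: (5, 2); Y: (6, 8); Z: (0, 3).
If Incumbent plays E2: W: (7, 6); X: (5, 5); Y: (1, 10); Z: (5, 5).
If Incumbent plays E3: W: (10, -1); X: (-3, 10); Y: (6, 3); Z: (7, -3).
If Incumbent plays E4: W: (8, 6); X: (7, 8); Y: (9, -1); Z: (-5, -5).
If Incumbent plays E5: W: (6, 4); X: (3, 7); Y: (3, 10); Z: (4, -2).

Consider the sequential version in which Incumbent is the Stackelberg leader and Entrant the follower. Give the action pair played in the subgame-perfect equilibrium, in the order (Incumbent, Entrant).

Entrant best-responds to each possible Incumbent move:
- E1: BR = Y, leader payoff 6.
- E2: BR = Y, leader payoff 1.
- E3: BR = X, leader payoff -3.
- E4: BR = X, leader payoff 7.
- E5: BR = Y, leader payoff 3.
Maximizing over 6, 1, -3, 7, 3, Incumbent chooses E4. Subgame-perfect outcome: (E4, X) with payoffs (7, 8).

(E4, X)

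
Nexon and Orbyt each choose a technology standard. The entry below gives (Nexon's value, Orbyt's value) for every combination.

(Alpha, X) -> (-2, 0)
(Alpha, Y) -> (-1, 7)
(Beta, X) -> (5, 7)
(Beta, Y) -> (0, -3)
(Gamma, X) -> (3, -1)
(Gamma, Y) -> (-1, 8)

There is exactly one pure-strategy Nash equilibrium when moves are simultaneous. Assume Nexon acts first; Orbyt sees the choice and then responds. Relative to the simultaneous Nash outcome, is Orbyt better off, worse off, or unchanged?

unchanged

Backward induction with Nexon moving first.
- Alpha: Orbyt compares 0, 7 and picks Y; Nexon would get -1.
- Beta: Orbyt compares 7, -3 and picks X; Nexon would get 5.
- Gamma: Orbyt compares -1, 8 and picks Y; Nexon would get -1.
Maximizing over -1, 5, -1, Nexon chooses Beta. Subgame-perfect outcome: (Beta, X) with payoffs (5, 7).
For the simultaneous game, intersect best replies.
Nexon's best replies: X→Beta; Y→Beta.
Orbyt's best replies: Alpha→Y; Beta→X; Gamma→Y.
Only (Beta, X) has each player best-responding; Nash payoffs (5, 7).
Orbyt earns 7 sequentially versus 7 at the Nash outcome: unchanged.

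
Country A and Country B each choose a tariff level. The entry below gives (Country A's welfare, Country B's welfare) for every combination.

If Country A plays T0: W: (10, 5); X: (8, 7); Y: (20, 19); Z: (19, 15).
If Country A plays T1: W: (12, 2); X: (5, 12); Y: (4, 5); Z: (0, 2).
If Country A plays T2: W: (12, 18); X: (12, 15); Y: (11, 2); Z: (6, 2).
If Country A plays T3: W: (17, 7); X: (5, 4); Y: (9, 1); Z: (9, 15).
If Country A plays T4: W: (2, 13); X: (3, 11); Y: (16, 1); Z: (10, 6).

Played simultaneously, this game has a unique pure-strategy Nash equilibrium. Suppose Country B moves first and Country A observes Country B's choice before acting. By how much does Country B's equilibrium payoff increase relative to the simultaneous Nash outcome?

Solve by backward induction (Country B leads).
- W: BR = T3, leader payoff 7.
- X: BR = T2, leader payoff 15.
- Y: BR = T0, leader payoff 19.
- Z: BR = T0, leader payoff 15.
Country B's induced payoffs are 7, 15, 19, 15, so Country B commits to Y. Subgame-perfect outcome: (T0, Y) with payoffs (20, 19).
Under simultaneous play:
Country A's best replies: W→T3; X→T2; Y→T0; Z→T0.
Country B's best replies: T0→Y; T1→X; T2→W; T3→Z; T4→W.
Only (T0, Y) has each player best-responding; Nash payoffs (20, 19).
Country B's commitment gain: 19 − 19 = 0.

0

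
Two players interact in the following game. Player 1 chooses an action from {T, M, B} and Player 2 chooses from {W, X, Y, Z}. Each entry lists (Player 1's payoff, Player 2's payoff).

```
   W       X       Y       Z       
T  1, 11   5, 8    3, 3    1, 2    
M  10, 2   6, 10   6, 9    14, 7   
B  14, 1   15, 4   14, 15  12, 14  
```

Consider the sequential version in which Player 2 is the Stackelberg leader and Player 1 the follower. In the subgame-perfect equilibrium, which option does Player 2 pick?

Backward induction with Player 2 moving first.
- W → Player 1 plays B (best of 1, 10, 14); Player 2 gets 1.
- X → Player 1 plays B (best of 5, 6, 15); Player 2 gets 4.
- Y → Player 1 plays B (best of 3, 6, 14); Player 2 gets 15.
- Z → Player 1 plays M (best of 1, 14, 12); Player 2 gets 7.
Maximizing over 1, 4, 15, 7, Player 2 chooses Y. Subgame-perfect outcome: (B, Y) with payoffs (14, 15).

Y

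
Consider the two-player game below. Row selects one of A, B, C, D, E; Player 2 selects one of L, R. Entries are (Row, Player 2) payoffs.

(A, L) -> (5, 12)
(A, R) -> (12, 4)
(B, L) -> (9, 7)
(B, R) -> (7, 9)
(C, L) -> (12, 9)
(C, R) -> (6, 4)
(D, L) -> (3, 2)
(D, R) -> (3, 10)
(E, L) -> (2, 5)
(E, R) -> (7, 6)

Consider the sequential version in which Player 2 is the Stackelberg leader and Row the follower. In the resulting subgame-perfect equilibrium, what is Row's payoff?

Solve by backward induction (Player 2 leads).
- L: Row compares 5, 9, 12, 3, 2 and picks C; Player 2 would get 9.
- R: Row compares 12, 7, 6, 3, 7 and picks A; Player 2 would get 4.
Among 9, 4, the best is 9 at L. Subgame-perfect outcome: (C, L) with payoffs (12, 9).

12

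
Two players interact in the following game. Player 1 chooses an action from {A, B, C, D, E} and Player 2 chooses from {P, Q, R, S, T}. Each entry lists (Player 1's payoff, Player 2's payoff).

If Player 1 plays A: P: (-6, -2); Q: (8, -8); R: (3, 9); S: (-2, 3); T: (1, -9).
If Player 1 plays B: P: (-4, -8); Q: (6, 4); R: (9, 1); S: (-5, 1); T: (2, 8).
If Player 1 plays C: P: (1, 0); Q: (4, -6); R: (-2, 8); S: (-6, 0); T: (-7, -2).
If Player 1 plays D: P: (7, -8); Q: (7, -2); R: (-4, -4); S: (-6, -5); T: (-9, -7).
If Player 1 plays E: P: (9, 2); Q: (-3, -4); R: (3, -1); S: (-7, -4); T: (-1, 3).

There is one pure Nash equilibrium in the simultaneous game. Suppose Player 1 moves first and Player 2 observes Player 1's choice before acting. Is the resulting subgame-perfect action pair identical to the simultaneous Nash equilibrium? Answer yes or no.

no

Player 2 best-responds to each possible Player 1 move:
- A → Player 2 plays R (best of -2, -8, 9, 3, -9); Player 1 gets 3.
- B → Player 2 plays T (best of -8, 4, 1, 1, 8); Player 1 gets 2.
- C → Player 2 plays R (best of 0, -6, 8, 0, -2); Player 1 gets -2.
- D → Player 2 plays Q (best of -8, -2, -4, -5, -7); Player 1 gets 7.
- E → Player 2 plays T (best of 2, -4, -1, -4, 3); Player 1 gets -1.
Player 1's induced payoffs are 3, 2, -2, 7, -1, so Player 1 commits to D. Subgame-perfect outcome: (D, Q) with payoffs (7, -2).
Under simultaneous play:
Player 1's best replies: P→E; Q→A; R→B; S→A; T→B.
Player 2's best replies: A→R; B→T; C→R; D→Q; E→T.
The unique mutual best reply is (B, T), giving (2, 8).
Sequential outcome (D, Q) differs from the Nash profile (B, T).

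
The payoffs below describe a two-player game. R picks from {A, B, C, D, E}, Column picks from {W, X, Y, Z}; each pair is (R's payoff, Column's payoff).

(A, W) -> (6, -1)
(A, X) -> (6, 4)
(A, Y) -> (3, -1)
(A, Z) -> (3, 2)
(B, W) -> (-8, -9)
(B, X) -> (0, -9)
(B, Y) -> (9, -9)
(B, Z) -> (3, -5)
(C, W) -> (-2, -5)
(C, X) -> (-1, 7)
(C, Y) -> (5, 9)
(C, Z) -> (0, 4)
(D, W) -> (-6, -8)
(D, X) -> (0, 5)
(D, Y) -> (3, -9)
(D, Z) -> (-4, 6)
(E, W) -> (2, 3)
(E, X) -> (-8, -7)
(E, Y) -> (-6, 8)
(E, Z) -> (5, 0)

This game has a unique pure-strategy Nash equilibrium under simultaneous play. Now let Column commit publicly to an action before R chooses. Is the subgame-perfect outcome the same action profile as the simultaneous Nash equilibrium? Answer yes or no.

Solve by backward induction (Column leads).
- W: BR = A, leader payoff -1.
- X: BR = A, leader payoff 4.
- Y: BR = B, leader payoff -9.
- Z: BR = E, leader payoff 0.
Among -1, 4, -9, 0, the best is 4 at X. Subgame-perfect outcome: (A, X) with payoffs (6, 4).
Under simultaneous play:
R's best replies: W→A; X→A; Y→B; Z→E.
Column's best replies: A→X; B→Z; C→Y; D→Z; E→Y.
Only (A, X) has each player best-responding; Nash payoffs (6, 4).
Sequential outcome (A, X) coincides with the Nash profile (A, X).

yes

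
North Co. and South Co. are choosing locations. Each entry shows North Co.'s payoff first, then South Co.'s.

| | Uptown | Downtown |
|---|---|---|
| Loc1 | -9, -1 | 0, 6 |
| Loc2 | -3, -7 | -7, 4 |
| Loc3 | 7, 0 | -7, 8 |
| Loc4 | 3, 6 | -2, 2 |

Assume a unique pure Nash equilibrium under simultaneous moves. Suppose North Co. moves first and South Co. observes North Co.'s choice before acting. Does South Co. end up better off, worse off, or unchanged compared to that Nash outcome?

unchanged

Work backward from South Co.'s decision.
- Loc1 → South Co. plays Downtown (best of -1, 6); North Co. gets 0.
- Loc2 → South Co. plays Downtown (best of -7, 4); North Co. gets -7.
- Loc3 → South Co. plays Downtown (best of 0, 8); North Co. gets -7.
- Loc4 → South Co. plays Uptown (best of 6, 2); North Co. gets 3.
Among 0, -7, -7, 3, the best is 3 at Loc4. Subgame-perfect outcome: (Loc4, Uptown) with payoffs (3, 6).
Now find the simultaneous Nash equilibrium.
North Co.'s best replies: Uptown→Loc3; Downtown→Loc1.
South Co.'s best replies: Loc1→Downtown; Loc2→Downtown; Loc3→Downtown; Loc4→Uptown.
The unique mutual best reply is (Loc1, Downtown), giving (0, 6).
South Co. earns 6 sequentially versus 6 at the Nash outcome: unchanged.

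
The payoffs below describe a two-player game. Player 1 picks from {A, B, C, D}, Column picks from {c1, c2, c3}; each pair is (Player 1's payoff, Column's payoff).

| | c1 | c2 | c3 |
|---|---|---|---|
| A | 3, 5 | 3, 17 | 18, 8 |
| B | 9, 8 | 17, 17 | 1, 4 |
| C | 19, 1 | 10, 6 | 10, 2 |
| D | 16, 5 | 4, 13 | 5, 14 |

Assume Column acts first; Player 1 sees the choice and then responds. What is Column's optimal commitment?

c2

Player 1 best-responds to each possible Column move:
- c1: BR = C, leader payoff 1.
- c2: BR = B, leader payoff 17.
- c3: BR = A, leader payoff 8.
Maximizing over 1, 17, 8, Column chooses c2. Subgame-perfect outcome: (B, c2) with payoffs (17, 17).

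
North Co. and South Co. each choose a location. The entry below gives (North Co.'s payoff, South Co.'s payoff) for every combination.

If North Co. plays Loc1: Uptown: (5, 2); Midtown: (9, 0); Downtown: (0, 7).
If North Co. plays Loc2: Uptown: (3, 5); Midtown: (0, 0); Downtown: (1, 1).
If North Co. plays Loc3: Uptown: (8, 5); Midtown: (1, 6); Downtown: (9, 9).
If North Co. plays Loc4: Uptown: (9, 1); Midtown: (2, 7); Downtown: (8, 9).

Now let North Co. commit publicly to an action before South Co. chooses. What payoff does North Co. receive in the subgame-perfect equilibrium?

Solve by backward induction (North Co. leads).
- Loc1: BR = Downtown, leader payoff 0.
- Loc2: BR = Uptown, leader payoff 3.
- Loc3: BR = Downtown, leader payoff 9.
- Loc4: BR = Downtown, leader payoff 8.
North Co.'s induced payoffs are 0, 3, 9, 8, so North Co. commits to Loc3. Subgame-perfect outcome: (Loc3, Downtown) with payoffs (9, 9).

9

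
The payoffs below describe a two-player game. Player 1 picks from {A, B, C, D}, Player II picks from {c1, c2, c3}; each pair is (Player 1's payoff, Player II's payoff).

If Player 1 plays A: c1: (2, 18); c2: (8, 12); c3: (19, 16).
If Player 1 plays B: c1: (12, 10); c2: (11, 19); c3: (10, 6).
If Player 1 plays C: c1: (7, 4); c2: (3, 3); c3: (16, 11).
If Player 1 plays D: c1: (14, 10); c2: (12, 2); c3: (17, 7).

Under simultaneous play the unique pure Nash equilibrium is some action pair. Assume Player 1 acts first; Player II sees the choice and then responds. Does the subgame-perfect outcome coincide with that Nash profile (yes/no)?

Backward induction with Player 1 moving first.
- A: BR = c1, leader payoff 2.
- B: BR = c2, leader payoff 11.
- C: BR = c3, leader payoff 16.
- D: BR = c1, leader payoff 14.
Among 2, 11, 16, 14, the best is 16 at C. Subgame-perfect outcome: (C, c3) with payoffs (16, 11).
Under simultaneous play:
Player 1's best replies: c1→D; c2→D; c3→A.
Player II's best replies: A→c1; B→c2; C→c3; D→c1.
The unique mutual best reply is (D, c1), giving (14, 10).
Sequential outcome (C, c3) differs from the Nash profile (D, c1).

no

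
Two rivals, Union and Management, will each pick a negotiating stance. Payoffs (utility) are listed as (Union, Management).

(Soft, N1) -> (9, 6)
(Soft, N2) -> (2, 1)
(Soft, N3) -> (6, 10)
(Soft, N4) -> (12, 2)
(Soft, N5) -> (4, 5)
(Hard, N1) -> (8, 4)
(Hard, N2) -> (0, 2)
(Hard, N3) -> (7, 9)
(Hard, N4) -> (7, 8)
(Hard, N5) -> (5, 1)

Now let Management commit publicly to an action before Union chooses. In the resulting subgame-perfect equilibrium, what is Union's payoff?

7

Union best-responds to each possible Management move:
- N1: BR = Soft, leader payoff 6.
- N2: BR = Soft, leader payoff 1.
- N3: BR = Hard, leader payoff 9.
- N4: BR = Soft, leader payoff 2.
- N5: BR = Hard, leader payoff 1.
Management's induced payoffs are 6, 1, 9, 2, 1, so Management commits to N3. Subgame-perfect outcome: (Hard, N3) with payoffs (7, 9).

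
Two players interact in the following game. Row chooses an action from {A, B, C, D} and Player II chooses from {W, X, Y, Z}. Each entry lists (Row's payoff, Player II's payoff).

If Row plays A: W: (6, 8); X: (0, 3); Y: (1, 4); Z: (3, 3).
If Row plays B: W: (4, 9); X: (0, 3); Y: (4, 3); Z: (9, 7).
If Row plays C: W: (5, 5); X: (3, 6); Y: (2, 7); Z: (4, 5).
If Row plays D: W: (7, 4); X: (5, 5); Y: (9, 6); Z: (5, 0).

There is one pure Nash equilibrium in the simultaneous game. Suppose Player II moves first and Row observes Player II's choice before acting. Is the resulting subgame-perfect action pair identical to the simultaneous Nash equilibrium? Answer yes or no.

Backward induction with Player II moving first.
- W → Row plays D (best of 6, 4, 5, 7); Player II gets 4.
- X → Row plays D (best of 0, 0, 3, 5); Player II gets 5.
- Y → Row plays D (best of 1, 4, 2, 9); Player II gets 6.
- Z → Row plays B (best of 3, 9, 4, 5); Player II gets 7.
Maximizing over 4, 5, 6, 7, Player II chooses Z. Subgame-perfect outcome: (B, Z) with payoffs (9, 7).
For the simultaneous game, intersect best replies.
Row's best replies: W→D; X→D; Y→D; Z→B.
Player II's best replies: A→W; B→W; C→Y; D→Y.
Only (D, Y) has each player best-responding; Nash payoffs (9, 6).
Sequential outcome (B, Z) differs from the Nash profile (D, Y).

no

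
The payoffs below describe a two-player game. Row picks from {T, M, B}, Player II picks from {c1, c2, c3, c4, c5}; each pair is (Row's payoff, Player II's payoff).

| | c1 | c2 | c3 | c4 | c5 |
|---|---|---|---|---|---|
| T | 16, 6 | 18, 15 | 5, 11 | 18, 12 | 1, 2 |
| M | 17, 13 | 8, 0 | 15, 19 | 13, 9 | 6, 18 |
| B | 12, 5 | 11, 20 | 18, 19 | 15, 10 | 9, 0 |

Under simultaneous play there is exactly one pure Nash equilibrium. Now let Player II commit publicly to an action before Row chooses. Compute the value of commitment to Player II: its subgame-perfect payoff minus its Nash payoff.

Solve by backward induction (Player II leads).
- c1: Row compares 16, 17, 12 and picks M; Player II would get 13.
- c2: Row compares 18, 8, 11 and picks T; Player II would get 15.
- c3: Row compares 5, 15, 18 and picks B; Player II would get 19.
- c4: Row compares 18, 13, 15 and picks T; Player II would get 12.
- c5: Row compares 1, 6, 9 and picks B; Player II would get 0.
Player II's induced payoffs are 13, 15, 19, 12, 0, so Player II commits to c3. Subgame-perfect outcome: (B, c3) with payoffs (18, 19).
Under simultaneous play:
Row's best replies: c1→M; c2→T; c3→B; c4→T; c5→B.
Player II's best replies: T→c2; M→c3; B→c2.
The unique mutual best reply is (T, c2), giving (18, 15).
Player II's commitment gain: 19 − 15 = 4.

4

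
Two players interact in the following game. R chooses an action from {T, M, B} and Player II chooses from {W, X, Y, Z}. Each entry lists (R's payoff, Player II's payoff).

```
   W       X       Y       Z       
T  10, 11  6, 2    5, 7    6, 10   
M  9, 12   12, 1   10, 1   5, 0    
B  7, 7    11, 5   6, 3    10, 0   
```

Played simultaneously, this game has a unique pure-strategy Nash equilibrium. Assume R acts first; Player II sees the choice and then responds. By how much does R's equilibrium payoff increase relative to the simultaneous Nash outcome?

Work backward from Player II's decision.
- T: Player II compares 11, 2, 7, 10 and picks W; R would get 10.
- M: Player II compares 12, 1, 1, 0 and picks W; R would get 9.
- B: Player II compares 7, 5, 3, 0 and picks W; R would get 7.
Maximizing over 10, 9, 7, R chooses T. Subgame-perfect outcome: (T, W) with payoffs (10, 11).
Under simultaneous play:
R's best replies: W→T; X→M; Y→M; Z→B.
Player II's best replies: T→W; M→W; B→W.
Only (T, W) has each player best-responding; Nash payoffs (10, 11).
R's commitment gain: 10 − 10 = 0.

0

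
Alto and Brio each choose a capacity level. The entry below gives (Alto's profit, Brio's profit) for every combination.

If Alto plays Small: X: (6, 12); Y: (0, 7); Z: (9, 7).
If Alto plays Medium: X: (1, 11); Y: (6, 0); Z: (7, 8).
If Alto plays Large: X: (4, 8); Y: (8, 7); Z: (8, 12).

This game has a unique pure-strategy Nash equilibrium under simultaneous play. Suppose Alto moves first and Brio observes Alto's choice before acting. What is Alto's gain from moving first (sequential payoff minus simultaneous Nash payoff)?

2

Brio best-responds to each possible Alto move:
- Small → Brio plays X (best of 12, 7, 7); Alto gets 6.
- Medium → Brio plays X (best of 11, 0, 8); Alto gets 1.
- Large → Brio plays Z (best of 8, 7, 12); Alto gets 8.
Alto's induced payoffs are 6, 1, 8, so Alto commits to Large. Subgame-perfect outcome: (Large, Z) with payoffs (8, 12).
For the simultaneous game, intersect best replies.
Alto's best replies: X→Small; Y→Large; Z→Small.
Brio's best replies: Small→X; Medium→X; Large→Z.
Only (Small, X) has each player best-responding; Nash payoffs (6, 12).
Alto's commitment gain: 8 − 6 = 2.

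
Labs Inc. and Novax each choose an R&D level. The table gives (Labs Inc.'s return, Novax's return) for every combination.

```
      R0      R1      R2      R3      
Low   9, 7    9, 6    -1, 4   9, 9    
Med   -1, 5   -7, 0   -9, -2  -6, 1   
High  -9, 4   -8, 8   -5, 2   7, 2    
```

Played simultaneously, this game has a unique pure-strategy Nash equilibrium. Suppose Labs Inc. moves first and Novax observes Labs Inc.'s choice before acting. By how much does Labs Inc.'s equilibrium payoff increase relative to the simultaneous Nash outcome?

Solve by backward induction (Labs Inc. leads).
- Low → Novax plays R3 (best of 7, 6, 4, 9); Labs Inc. gets 9.
- Med → Novax plays R0 (best of 5, 0, -2, 1); Labs Inc. gets -1.
- High → Novax plays R1 (best of 4, 8, 2, 2); Labs Inc. gets -8.
Among 9, -1, -8, the best is 9 at Low. Subgame-perfect outcome: (Low, R3) with payoffs (9, 9).
Now find the simultaneous Nash equilibrium.
Labs Inc.'s best replies: R0→Low; R1→Low; R2→Low; R3→Low.
Novax's best replies: Low→R3; Med→R0; High→R1.
Only (Low, R3) has each player best-responding; Nash payoffs (9, 9).
Labs Inc.'s commitment gain: 9 − 9 = 0.

0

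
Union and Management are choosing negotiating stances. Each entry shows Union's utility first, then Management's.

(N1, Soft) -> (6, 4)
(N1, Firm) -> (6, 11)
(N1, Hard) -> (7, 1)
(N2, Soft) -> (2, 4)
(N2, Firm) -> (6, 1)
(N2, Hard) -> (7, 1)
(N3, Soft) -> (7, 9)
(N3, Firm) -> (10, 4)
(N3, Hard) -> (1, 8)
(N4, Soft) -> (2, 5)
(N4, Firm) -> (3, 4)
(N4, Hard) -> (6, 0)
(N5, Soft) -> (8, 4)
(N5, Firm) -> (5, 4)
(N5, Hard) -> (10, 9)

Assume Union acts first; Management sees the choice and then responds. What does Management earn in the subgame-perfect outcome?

Management best-responds to each possible Union move:
- N1: Management compares 4, 11, 1 and picks Firm; Union would get 6.
- N2: Management compares 4, 1, 1 and picks Soft; Union would get 2.
- N3: Management compares 9, 4, 8 and picks Soft; Union would get 7.
- N4: Management compares 5, 4, 0 and picks Soft; Union would get 2.
- N5: Management compares 4, 4, 9 and picks Hard; Union would get 10.
Union's induced payoffs are 6, 2, 7, 2, 10, so Union commits to N5. Subgame-perfect outcome: (N5, Hard) with payoffs (10, 9).

9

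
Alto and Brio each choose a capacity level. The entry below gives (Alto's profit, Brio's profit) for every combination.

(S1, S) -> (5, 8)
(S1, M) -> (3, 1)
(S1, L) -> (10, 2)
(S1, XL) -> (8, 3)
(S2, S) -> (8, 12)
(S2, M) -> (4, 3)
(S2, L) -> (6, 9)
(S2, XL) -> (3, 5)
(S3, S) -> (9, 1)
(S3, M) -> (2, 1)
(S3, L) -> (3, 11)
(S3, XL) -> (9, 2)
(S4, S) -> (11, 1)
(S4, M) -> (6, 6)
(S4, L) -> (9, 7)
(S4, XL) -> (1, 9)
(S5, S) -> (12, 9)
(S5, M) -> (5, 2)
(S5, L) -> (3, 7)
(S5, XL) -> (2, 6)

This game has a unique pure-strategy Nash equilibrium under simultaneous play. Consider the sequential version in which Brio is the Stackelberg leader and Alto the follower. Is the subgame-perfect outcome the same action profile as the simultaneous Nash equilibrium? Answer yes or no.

yes

Backward induction with Brio moving first.
- S → Alto plays S5 (best of 5, 8, 9, 11, 12); Brio gets 9.
- M → Alto plays S4 (best of 3, 4, 2, 6, 5); Brio gets 6.
- L → Alto plays S1 (best of 10, 6, 3, 9, 3); Brio gets 2.
- XL → Alto plays S3 (best of 8, 3, 9, 1, 2); Brio gets 2.
Maximizing over 9, 6, 2, 2, Brio chooses S. Subgame-perfect outcome: (S5, S) with payoffs (12, 9).
Under simultaneous play:
Alto's best replies: S→S5; M→S4; L→S1; XL→S3.
Brio's best replies: S1→S; S2→S; S3→L; S4→XL; S5→S.
Only (S5, S) has each player best-responding; Nash payoffs (12, 9).
Sequential outcome (S5, S) coincides with the Nash profile (S5, S).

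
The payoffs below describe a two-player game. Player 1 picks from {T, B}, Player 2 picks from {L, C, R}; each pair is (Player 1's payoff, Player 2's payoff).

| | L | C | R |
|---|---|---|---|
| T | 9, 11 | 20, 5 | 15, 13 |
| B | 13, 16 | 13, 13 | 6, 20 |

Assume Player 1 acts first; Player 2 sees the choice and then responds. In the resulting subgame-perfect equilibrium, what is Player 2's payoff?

13

Player 2 best-responds to each possible Player 1 move:
- T → Player 2 plays R (best of 11, 5, 13); Player 1 gets 15.
- B → Player 2 plays R (best of 16, 13, 20); Player 1 gets 6.
Maximizing over 15, 6, Player 1 chooses T. Subgame-perfect outcome: (T, R) with payoffs (15, 13).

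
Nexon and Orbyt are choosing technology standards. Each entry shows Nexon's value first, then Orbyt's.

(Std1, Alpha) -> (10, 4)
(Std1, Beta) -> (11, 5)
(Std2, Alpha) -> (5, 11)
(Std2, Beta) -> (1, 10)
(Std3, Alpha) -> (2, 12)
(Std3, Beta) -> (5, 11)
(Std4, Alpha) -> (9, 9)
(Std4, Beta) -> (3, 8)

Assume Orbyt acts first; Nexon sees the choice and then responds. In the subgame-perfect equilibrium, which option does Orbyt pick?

Work backward from Nexon's decision.
- Alpha: BR = Std1, leader payoff 4.
- Beta: BR = Std1, leader payoff 5.
Maximizing over 4, 5, Orbyt chooses Beta. Subgame-perfect outcome: (Std1, Beta) with payoffs (11, 5).

Beta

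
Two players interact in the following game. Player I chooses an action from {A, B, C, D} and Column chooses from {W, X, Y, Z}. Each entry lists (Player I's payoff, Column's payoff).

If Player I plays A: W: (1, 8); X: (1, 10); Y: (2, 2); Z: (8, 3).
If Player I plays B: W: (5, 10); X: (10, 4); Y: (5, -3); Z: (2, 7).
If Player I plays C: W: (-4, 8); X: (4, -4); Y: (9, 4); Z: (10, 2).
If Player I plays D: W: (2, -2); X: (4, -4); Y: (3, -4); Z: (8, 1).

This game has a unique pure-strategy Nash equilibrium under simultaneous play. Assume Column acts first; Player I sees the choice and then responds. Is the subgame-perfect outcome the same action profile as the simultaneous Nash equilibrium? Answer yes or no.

yes

Work backward from Player I's decision.
- W: BR = B, leader payoff 10.
- X: BR = B, leader payoff 4.
- Y: BR = C, leader payoff 4.
- Z: BR = C, leader payoff 2.
Column's induced payoffs are 10, 4, 4, 2, so Column commits to W. Subgame-perfect outcome: (B, W) with payoffs (5, 10).
Under simultaneous play:
Player I's best replies: W→B; X→B; Y→C; Z→C.
Column's best replies: A→X; B→W; C→W; D→Z.
Only (B, W) has each player best-responding; Nash payoffs (5, 10).
Sequential outcome (B, W) coincides with the Nash profile (B, W).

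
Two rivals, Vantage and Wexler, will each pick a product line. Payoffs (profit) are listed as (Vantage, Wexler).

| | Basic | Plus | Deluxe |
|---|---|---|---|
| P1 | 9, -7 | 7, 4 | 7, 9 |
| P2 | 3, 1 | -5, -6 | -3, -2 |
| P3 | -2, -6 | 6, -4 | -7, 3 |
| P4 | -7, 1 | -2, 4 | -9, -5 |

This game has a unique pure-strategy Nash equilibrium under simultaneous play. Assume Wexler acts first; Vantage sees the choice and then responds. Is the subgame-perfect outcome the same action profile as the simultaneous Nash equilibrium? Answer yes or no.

yes

Solve by backward induction (Wexler leads).
- Basic → Vantage plays P1 (best of 9, 3, -2, -7); Wexler gets -7.
- Plus → Vantage plays P1 (best of 7, -5, 6, -2); Wexler gets 4.
- Deluxe → Vantage plays P1 (best of 7, -3, -7, -9); Wexler gets 9.
Wexler's induced payoffs are -7, 4, 9, so Wexler commits to Deluxe. Subgame-perfect outcome: (P1, Deluxe) with payoffs (7, 9).
Under simultaneous play:
Vantage's best replies: Basic→P1; Plus→P1; Deluxe→P1.
Wexler's best replies: P1→Deluxe; P2→Basic; P3→Deluxe; P4→Plus.
Only (P1, Deluxe) has each player best-responding; Nash payoffs (7, 9).
Sequential outcome (P1, Deluxe) coincides with the Nash profile (P1, Deluxe).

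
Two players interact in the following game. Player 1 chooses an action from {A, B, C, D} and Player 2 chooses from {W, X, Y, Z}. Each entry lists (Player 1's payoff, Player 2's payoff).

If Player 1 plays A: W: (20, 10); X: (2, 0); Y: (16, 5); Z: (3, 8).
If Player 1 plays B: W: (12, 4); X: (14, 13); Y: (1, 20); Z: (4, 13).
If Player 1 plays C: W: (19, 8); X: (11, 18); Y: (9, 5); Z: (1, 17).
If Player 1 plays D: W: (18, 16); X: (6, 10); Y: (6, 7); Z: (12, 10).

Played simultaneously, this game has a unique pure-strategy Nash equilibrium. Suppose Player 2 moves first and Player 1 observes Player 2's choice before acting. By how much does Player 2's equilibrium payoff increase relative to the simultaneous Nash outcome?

Player 1 best-responds to each possible Player 2 move:
- W: Player 1 compares 20, 12, 19, 18 and picks A; Player 2 would get 10.
- X: Player 1 compares 2, 14, 11, 6 and picks B; Player 2 would get 13.
- Y: Player 1 compares 16, 1, 9, 6 and picks A; Player 2 would get 5.
- Z: Player 1 compares 3, 4, 1, 12 and picks D; Player 2 would get 10.
Maximizing over 10, 13, 5, 10, Player 2 chooses X. Subgame-perfect outcome: (B, X) with payoffs (14, 13).
For the simultaneous game, intersect best replies.
Player 1's best replies: W→A; X→B; Y→A; Z→D.
Player 2's best replies: A→W; B→Y; C→X; D→W.
Only (A, W) has each player best-responding; Nash payoffs (20, 10).
Player 2's commitment gain: 13 − 10 = 3.

3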